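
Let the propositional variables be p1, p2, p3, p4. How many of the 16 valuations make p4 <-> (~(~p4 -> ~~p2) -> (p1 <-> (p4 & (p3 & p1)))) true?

10

Initial set: {(p4 <-> (~(~p4 -> ~~p2) -> (p1 <-> (p4 & (p3 & p1)))))}.
(p4 <-> (~(~p4 -> ~~p2) -> (p1 <-> (p4 & (p3 & p1))))): β-rule — branch into p4, (~(~p4 -> ~~p2) -> (p1 <-> (p4 & (p3 & p1))))  //  ~p4, ~(~(~p4 -> ~~p2) -> (p1 <-> (p4 & (p3 & p1)))).
  branch 1 (add p4, (~(~p4 -> ~~p2) -> (p1 <-> (p4 & (p3 & p1))))):
    (~(~p4 -> ~~p2) -> (p1 <-> (p4 & (p3 & p1)))): β-rule — branch into ~~(~p4 -> ~~p2)  //  (p1 <-> (p4 & (p3 & p1))).
      branch 1.1 (add ~~(~p4 -> ~~p2)):
        ~~(~p4 -> ~~p2): β-rule — branch into ~~p4  //  ~~p2.
          branch 1.1.1 (add ~~p4):
            ○ open, literals {p4=1}.
          branch 1.1.2 (add ~~p2):
            ~~p2: drop double negation, giving p2.
            ○ open, literals {p2=1, p4=1}.
      branch 1.2 (add (p1 <-> (p4 & (p3 & p1)))):
        (p1 <-> (p4 & (p3 & p1))): β-rule — branch into p1, (p4 & (p3 & p1))  //  ~p1, ~(p4 & (p3 & p1)).
          branch 1.2.1 (add p1, (p4 & (p3 & p1))):
            (p4 & (p3 & p1)): α-rule — add p4, (p3 & p1).
            (p3 & p1): α-rule — add p3, p1.
            ○ open, literals {p1=1, p3=1, p4=1}.
          branch 1.2.2 (add ~p1, ~(p4 & (p3 & p1))):
            ~(p4 & (p3 & p1)): β-rule — branch into ~p4  //  ~(p3 & p1).
              branch 1.2.2.1 (add ~p4):
                × closes — contains both p4 and ~p4.
              branch 1.2.2.2 (add ~(p3 & p1)):
                ~(p3 & p1): β-rule — branch into ~p3  //  ~p1.
                  branch 1.2.2.2.1 (add ~p3):
                    ○ open, literals {p1=0, p3=0, p4=1}.
                  branch 1.2.2.2.2 (add ~p1):
                    ○ open, literals {p1=0, p4=1}.
  branch 2 (add ~p4, ~(~(~p4 -> ~~p2) -> (p1 <-> (p4 & (p3 & p1))))):
    ~(~(~p4 -> ~~p2) -> (p1 <-> (p4 & (p3 & p1)))): α-rule — add ~(~p4 -> ~~p2), ~(p1 <-> (p4 & (p3 & p1))).
    ~(~p4 -> ~~p2): α-rule — add ~p4, ~~~p2.
    ~~~p2: drop double negation, giving ~p2.
    ~(p1 <-> (p4 & (p3 & p1))): β-rule — branch into p1, ~(p4 & (p3 & p1))  //  ~p1, (p4 & (p3 & p1)).
      branch 2.1 (add p1, ~(p4 & (p3 & p1))):
        ~(p4 & (p3 & p1)): β-rule — branch into ~p4  //  ~(p3 & p1).
          branch 2.1.1 (add ~p4):
            ○ open, literals {p1=1, p2=0, p4=0}.
          branch 2.1.2 (add ~(p3 & p1)):
            ~(p3 & p1): β-rule — branch into ~p3  //  ~p1.
              branch 2.1.2.1 (add ~p3):
                ○ open, literals {p1=1, p2=0, p3=0, p4=0}.
              branch 2.1.2.2 (add ~p1):
                × closes — contains both p1 and ~p1.
      branch 2.2 (add ~p1, (p4 & (p3 & p1))):
        (p4 & (p3 & p1)): α-rule — add p4, (p3 & p1).
        × closes — contains both p4 and ~p4.
3 branches closed, 7 open.
Each open branch fixes some atoms; the unmentioned ones are free. Counting distinct full assignments: branch {p4=1} (p1, p2, p3) contributes 8 new; branch {p2=1, p4=1} (p1, p3) contributes 0 new; branch {p1=1, p3=1, p4=1} (p2) contributes 0 new; branch {p1=0, p3=0, p4=1} (p2) contributes 0 new; branch {p1=0, p4=1} (p2, p3) contributes 0 new; branch {p1=1, p2=0, p4=0} (p3) contributes 2 new; branch {p1=1, p2=0, p3=0, p4=0} (none free) contributes 0 new. Total: 10.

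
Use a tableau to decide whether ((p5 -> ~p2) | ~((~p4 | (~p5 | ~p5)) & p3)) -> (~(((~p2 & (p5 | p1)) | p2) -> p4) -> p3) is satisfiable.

Initial set: {(((p5 -> ~p2) | ~((~p4 | (~p5 | ~p5)) & p3)) -> (~(((~p2 & (p5 | p1)) | p2) -> p4) -> p3))}.
(((p5 -> ~p2) | ~((~p4 | (~p5 | ~p5)) & p3)) -> (~(((~p2 & (p5 | p1)) | p2) -> p4) -> p3)): β-rule — branch into ~((p5 -> ~p2) | ~((~p4 | (~p5 | ~p5)) & p3))  //  (~(((~p2 & (p5 | p1)) | p2) -> p4) -> p3).
  branch 1 (add ~((p5 -> ~p2) | ~((~p4 | (~p5 | ~p5)) & p3))):
    ~((p5 -> ~p2) | ~((~p4 | (~p5 | ~p5)) & p3)): α-rule — add ~(p5 -> ~p2), ~~((~p4 | (~p5 | ~p5)) & p3).
    ~(p5 -> ~p2): α-rule — add p5, ~~p2.
    ~~((~p4 | (~p5 | ~p5)) & p3): α-rule — add (~p4 | (~p5 | ~p5)), p3.
    (~p4 | (~p5 | ~p5)): β-rule — branch into ~p4  //  (~p5 | ~p5).
      branch 1.1 (add ~p4):
        ○ open, literals {p2=T, p3=T, p4=F, p5=T}.
      branch 1.2 (add (~p5 | ~p5)):
        (~p5 | ~p5): β-rule — branch into ~p5  //  ~p5.
          branch 1.2.1 (add ~p5):
            × closes — contains both p5 and ~p5.
          branch 1.2.2 (add ~p5):
            × closes — contains both p5 and ~p5.
  branch 2 (add (~(((~p2 & (p5 | p1)) | p2) -> p4) -> p3)):
    (~(((~p2 & (p5 | p1)) | p2) -> p4) -> p3): β-rule — branch into ~~(((~p2 & (p5 | p1)) | p2) -> p4)  //  p3.
      branch 2.1 (add ~~(((~p2 & (p5 | p1)) | p2) -> p4)):
        ~~(((~p2 & (p5 | p1)) | p2) -> p4): β-rule — branch into ~((~p2 & (p5 | p1)) | p2)  //  p4.
          branch 2.1.1 (add ~((~p2 & (p5 | p1)) | p2)):
            ~((~p2 & (p5 | p1)) | p2): α-rule — add ~(~p2 & (p5 | p1)), ~p2.
            ~(~p2 & (p5 | p1)): β-rule — branch into ~~p2  //  ~(p5 | p1).
              branch 2.1.1.1 (add ~~p2):
                × closes — contains both p2 and ~p2.
              branch 2.1.1.2 (add ~(p5 | p1)):
                ~(p5 | p1): α-rule — add ~p5, ~p1.
                ○ open, literals {p1=F, p2=F, p5=F}.
          branch 2.1.2 (add p4):
            ○ open, literals {p4=T}.
      branch 2.2 (add p3):
        ○ open, literals {p3=T}.
3 branches closed, 4 open.
An open branch gives a satisfying assignment: p2=T, p3=T, p4=F, p5=T.

Satisfiable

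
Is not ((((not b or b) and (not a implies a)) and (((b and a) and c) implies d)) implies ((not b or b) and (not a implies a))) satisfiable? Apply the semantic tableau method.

Initial set: {not ((((not b or b) and (not a implies a)) and (((b and a) and c) implies d)) implies ((not b or b) and (not a implies a)))}.
not ((((not b or b) and (not a implies a)) and (((b and a) and c) implies d)) implies ((not b or b) and (not a implies a))): α-rule — add (((not b or b) and (not a implies a)) and (((b and a) and c) implies d)), not ((not b or b) and (not a implies a)).
(((not b or b) and (not a implies a)) and (((b and a) and c) implies d)): α-rule — add ((not b or b) and (not a implies a)), (((b and a) and c) implies d).
((not b or b) and (not a implies a)): α-rule — add (not b or b), (not a implies a).
not ((not b or b) and (not a implies a)): β-rule — branch into not (not b or b)  //  not (not a implies a).
  branch 1 (add not (not b or b)):
    not (not b or b): α-rule — add not not b, not b.
    × closes — contains both b and not b.
  branch 2 (add not (not a implies a)):
    not (not a implies a): α-rule — add not a, not a.
    (((b and a) and c) implies d): β-rule — branch into not ((b and a) and c)  //  d.
      branch 2.1 (add not ((b and a) and c)):
        (not b or b): β-rule — branch into not b  //  b.
          branch 2.1.1 (add not b):
            (not a implies a): β-rule — branch into not not a  //  a.
              branch 2.1.1.1 (add not not a):
                × closes — contains both a and not a.
              branch 2.1.1.2 (add a):
                × closes — contains both a and not a.
          branch 2.1.2 (add b):
            (not a implies a): β-rule — branch into not not a  //  a.
              branch 2.1.2.1 (add not not a):
                × closes — contains both a and not a.
              branch 2.1.2.2 (add a):
                × closes — contains both a and not a.
      branch 2.2 (add d):
        (not b or b): β-rule — branch into not b  //  b.
          branch 2.2.1 (add not b):
            (not a implies a): β-rule — branch into not not a  //  a.
              branch 2.2.1.1 (add not not a):
                × closes — contains both a and not a.
              branch 2.2.1.2 (add a):
                × closes — contains both a and not a.
          branch 2.2.2 (add b):
            (not a implies a): β-rule — branch into not not a  //  a.
              branch 2.2.2.1 (add not not a):
                × closes — contains both a and not a.
              branch 2.2.2.2 (add a):
                × closes — contains both a and not a.
All 9 branches close.
Every branch closed; the formula is unsatisfiable.

Unsatisfiable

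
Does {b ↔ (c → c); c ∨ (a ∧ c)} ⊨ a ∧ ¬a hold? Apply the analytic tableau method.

Initial set: {(b ↔ (c → c)); (c ∨ (a ∧ c)); ¬(a ∧ ¬a)}.
(b ↔ (c → c)): β-rule — branch into b, (c → c)  //  ¬b, ¬(c → c).
  branch 1 (add b, (c → c)):
    (c ∨ (a ∧ c)): β-rule — branch into c  //  (a ∧ c).
      branch 1.1 (add c):
        ¬(a ∧ ¬a): β-rule — branch into ¬a  //  ¬¬a.
          branch 1.1.1 (add ¬a):
            (c → c): β-rule — branch into ¬c  //  c.
              branch 1.1.1.1 (add ¬c):
                × closes — contains both c and ¬c.
              branch 1.1.1.2 (add c):
                ○ open, literals {a=F, b=T, c=T}.
          branch 1.1.2 (add ¬¬a):
            (c → c): β-rule — branch into ¬c  //  c.
              branch 1.1.2.1 (add ¬c):
                × closes — contains both c and ¬c.
              branch 1.1.2.2 (add c):
                ○ open, literals {a=T, b=T, c=T}.
      branch 1.2 (add (a ∧ c)):
        (a ∧ c): α-rule — add a, c.
        ¬(a ∧ ¬a): β-rule — branch into ¬a  //  ¬¬a.
          branch 1.2.1 (add ¬a):
            × closes — contains both a and ¬a.
          branch 1.2.2 (add ¬¬a):
            (c → c): β-rule — branch into ¬c  //  c.
              branch 1.2.2.1 (add ¬c):
                × closes — contains both c and ¬c.
              branch 1.2.2.2 (add c):
                ○ open, literals {a=T, b=T, c=T}.
  branch 2 (add ¬b, ¬(c → c)):
    ¬(c → c): α-rule — add c, ¬c.
    × closes — contains both c and ¬c.
5 branches closed, 3 open.
An open branch gives a countermodel: a=F, b=T, c=T (unmentioned atoms arbitrary); the premises hold there but the conclusion fails.

No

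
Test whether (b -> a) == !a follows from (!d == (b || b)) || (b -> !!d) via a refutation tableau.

Initial set: {((!d == (b || b)) || (b -> !!d)); !((b -> a) == !a)}.
((!d == (b || b)) || (b -> !!d)): β-rule — branch into (!d == (b || b))  //  (b -> !!d).
  branch 1 (add (!d == (b || b))):
    !((b -> a) == !a): β-rule — branch into (b -> a), !!a  //  !(b -> a), !a.
      branch 1.1 (add (b -> a), !!a):
        (!d == (b || b)): β-rule — branch into !d, (b || b)  //  !!d, !(b || b).
          branch 1.1.1 (add !d, (b || b)):
            (b -> a): β-rule — branch into !b  //  a.
              branch 1.1.1.1 (add !b):
                (b || b): β-rule — branch into b  //  b.
                  branch 1.1.1.1.1 (add b):
                    × closes — contains both b and !b.
                  branch 1.1.1.1.2 (add b):
                    × closes — contains both b and !b.
              branch 1.1.1.2 (add a):
                (b || b): β-rule — branch into b  //  b.
                  branch 1.1.1.2.1 (add b):
                    ○ open, literals {a=1, b=1, d=0}.
                  branch 1.1.1.2.2 (add b):
                    ○ open, literals {a=1, b=1, d=0}.
          branch 1.1.2 (add !!d, !(b || b)):
            !(b || b): α-rule — add !b, !b.
            (b -> a): β-rule — branch into !b  //  a.
              branch 1.1.2.1 (add !b):
                ○ open, literals {a=1, b=0, d=1}.
              branch 1.1.2.2 (add a):
                ○ open, literals {a=1, b=0, d=1}.
      branch 1.2 (add !(b -> a), !a):
        !(b -> a): α-rule — add b, !a.
        (!d == (b || b)): β-rule — branch into !d, (b || b)  //  !!d, !(b || b).
          branch 1.2.1 (add !d, (b || b)):
            (b || b): β-rule — branch into b  //  b.
              branch 1.2.1.1 (add b):
                ○ open, literals {a=0, b=1, d=0}.
              branch 1.2.1.2 (add b):
                ○ open, literals {a=0, b=1, d=0}.
          branch 1.2.2 (add !!d, !(b || b)):
            !(b || b): α-rule — add !b, !b.
            × closes — contains both b and !b.
  branch 2 (add (b -> !!d)):
    !((b -> a) == !a): β-rule — branch into (b -> a), !!a  //  !(b -> a), !a.
      branch 2.1 (add (b -> a), !!a):
        (b -> !!d): β-rule — branch into !b  //  !!d.
          branch 2.1.1 (add !b):
            (b -> a): β-rule — branch into !b  //  a.
              branch 2.1.1.1 (add !b):
                ○ open, literals {a=1, b=0}.
              branch 2.1.1.2 (add a):
                ○ open, literals {a=1, b=0}.
          branch 2.1.2 (add !!d):
            !!d: drop double negation, giving d.
            (b -> a): β-rule — branch into !b  //  a.
              branch 2.1.2.1 (add !b):
                ○ open, literals {a=1, b=0, d=1}.
              branch 2.1.2.2 (add a):
                ○ open, literals {a=1, d=1}.
      branch 2.2 (add !(b -> a), !a):
        !(b -> a): α-rule — add b, !a.
        (b -> !!d): β-rule — branch into !b  //  !!d.
          branch 2.2.1 (add !b):
            × closes — contains both b and !b.
          branch 2.2.2 (add !!d):
            !!d: drop double negation, giving d.
            ○ open, literals {a=0, b=1, d=1}.
4 branches closed, 11 open.
An open branch gives a countermodel: a=1, b=1, d=0 (unmentioned atoms arbitrary); the premises hold there but the conclusion fails.

No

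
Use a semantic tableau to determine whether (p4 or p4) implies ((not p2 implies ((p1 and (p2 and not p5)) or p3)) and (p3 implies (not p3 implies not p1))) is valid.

Not valid

Assume the negation and expand:
Initial set: {not ((p4 or p4) implies ((not p2 implies ((p1 and (p2 and not p5)) or p3)) and (p3 implies (not p3 implies not p1))))}.
not ((p4 or p4) implies ((not p2 implies ((p1 and (p2 and not p5)) or p3)) and (p3 implies (not p3 implies not p1)))): α-rule — add (p4 or p4), not ((not p2 implies ((p1 and (p2 and not p5)) or p3)) and (p3 implies (not p3 implies not p1))).
(p4 or p4): β-rule — branch into p4  //  p4.
  branch 1 (add p4):
    not ((not p2 implies ((p1 and (p2 and not p5)) or p3)) and (p3 implies (not p3 implies not p1))): β-rule — branch into not (not p2 implies ((p1 and (p2 and not p5)) or p3))  //  not (p3 implies (not p3 implies not p1)).
      branch 1.1 (add not (not p2 implies ((p1 and (p2 and not p5)) or p3))):
        not (not p2 implies ((p1 and (p2 and not p5)) or p3)): α-rule — add not p2, not ((p1 and (p2 and not p5)) or p3).
        not ((p1 and (p2 and not p5)) or p3): α-rule — add not (p1 and (p2 and not p5)), not p3.
        not (p1 and (p2 and not p5)): β-rule — branch into not p1  //  not (p2 and not p5).
          branch 1.1.1 (add not p1):
            ○ open, literals {p1=false, p2=false, p3=false, p4=true}.
          branch 1.1.2 (add not (p2 and not p5)):
            not (p2 and not p5): β-rule — branch into not p2  //  not not p5.
              branch 1.1.2.1 (add not p2):
                ○ open, literals {p2=false, p3=false, p4=true}.
              branch 1.1.2.2 (add not not p5):
                ○ open, literals {p2=false, p3=false, p4=true, p5=true}.
      branch 1.2 (add not (p3 implies (not p3 implies not p1))):
        not (p3 implies (not p3 implies not p1)): α-rule — add p3, not (not p3 implies not p1).
        not (not p3 implies not p1): α-rule — add not p3, not not p1.
        × closes — contains both p3 and not p3.
  branch 2 (add p4):
    not ((not p2 implies ((p1 and (p2 and not p5)) or p3)) and (p3 implies (not p3 implies not p1))): β-rule — branch into not (not p2 implies ((p1 and (p2 and not p5)) or p3))  //  not (p3 implies (not p3 implies not p1)).
      branch 2.1 (add not (not p2 implies ((p1 and (p2 and not p5)) or p3))):
        not (not p2 implies ((p1 and (p2 and not p5)) or p3)): α-rule — add not p2, not ((p1 and (p2 and not p5)) or p3).
        not ((p1 and (p2 and not p5)) or p3): α-rule — add not (p1 and (p2 and not p5)), not p3.
        not (p1 and (p2 and not p5)): β-rule — branch into not p1  //  not (p2 and not p5).
          branch 2.1.1 (add not p1):
            ○ open, literals {p1=false, p2=false, p3=false, p4=true}.
          branch 2.1.2 (add not (p2 and not p5)):
            not (p2 and not p5): β-rule — branch into not p2  //  not not p5.
              branch 2.1.2.1 (add not p2):
                ○ open, literals {p2=false, p3=false, p4=true}.
              branch 2.1.2.2 (add not not p5):
                ○ open, literals {p2=false, p3=false, p4=true, p5=true}.
      branch 2.2 (add not (p3 implies (not p3 implies not p1))):
        not (p3 implies (not p3 implies not p1)): α-rule — add p3, not (not p3 implies not p1).
        not (not p3 implies not p1): α-rule — add not p3, not not p1.
        × closes — contains both p3 and not p3.
2 branches closed, 6 open.
An open branch gives a countermodel: p1=false, p2=false, p3=false, p4=true (unmentioned atoms arbitrary); under it the original formula is false.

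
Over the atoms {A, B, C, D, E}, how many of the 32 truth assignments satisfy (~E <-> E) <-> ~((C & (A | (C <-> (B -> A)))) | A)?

20

Initial set: {T ((~E <-> E) <-> ~((C & (A | (C <-> (B -> A)))) | A))}.
T ((~E <-> E) <-> ~((C & (A | (C <-> (B -> A)))) | A)): β-rule — branch into T (~E <-> E), T ~((C & (A | (C <-> (B -> A)))) | A)  //  F (~E <-> E), F ~((C & (A | (C <-> (B -> A)))) | A).
  branch 1 (add T (~E <-> E), T ~((C & (A | (C <-> (B -> A)))) | A)):
    T ~((C & (A | (C <-> (B -> A)))) | A): α-rule — add F (C & (A | (C <-> (B -> A)))), F A.
    T (~E <-> E): β-rule — branch into T ~E, T E  //  F ~E, F E.
      branch 1.1 (add T ~E, T E):
        × closes — contains both E and ~E.
      branch 1.2 (add F ~E, F E):
        × closes — contains both E and ~E.
  branch 2 (add F (~E <-> E), F ~((C & (A | (C <-> (B -> A)))) | A)):
    F (~E <-> E): β-rule — branch into T ~E, F E  //  F ~E, T E.
      branch 2.1 (add T ~E, F E):
        F ~((C & (A | (C <-> (B -> A)))) | A): β-rule — branch into T (C & (A | (C <-> (B -> A))))  //  T A.
          branch 2.1.1 (add T (C & (A | (C <-> (B -> A))))):
            T (C & (A | (C <-> (B -> A)))): α-rule — add T C, T (A | (C <-> (B -> A))).
            T (A | (C <-> (B -> A))): β-rule — branch into T A  //  T (C <-> (B -> A)).
              branch 2.1.1.1 (add T A):
                ○ open, literals {A=1, C=1, E=0}.
              branch 2.1.1.2 (add T (C <-> (B -> A))):
                T (C <-> (B -> A)): β-rule — branch into T C, T (B -> A)  //  F C, F (B -> A).
                  branch 2.1.1.2.1 (add T C, T (B -> A)):
                    T (B -> A): β-rule — branch into F B  //  T A.
                      branch 2.1.1.2.1.1 (add F B):
                        ○ open, literals {B=0, C=1, E=0}.
                      branch 2.1.1.2.1.2 (add T A):
                        ○ open, literals {A=1, C=1, E=0}.
                  branch 2.1.1.2.2 (add F C, F (B -> A)):
                    × closes — contains both C and ~C.
          branch 2.1.2 (add T A):
            ○ open, literals {A=1, E=0}.
      branch 2.2 (add F ~E, T E):
        F ~((C & (A | (C <-> (B -> A)))) | A): β-rule — branch into T (C & (A | (C <-> (B -> A))))  //  T A.
          branch 2.2.1 (add T (C & (A | (C <-> (B -> A))))):
            T (C & (A | (C <-> (B -> A)))): α-rule — add T C, T (A | (C <-> (B -> A))).
            T (A | (C <-> (B -> A))): β-rule — branch into T A  //  T (C <-> (B -> A)).
              branch 2.2.1.1 (add T A):
                ○ open, literals {A=1, C=1, E=1}.
              branch 2.2.1.2 (add T (C <-> (B -> A))):
                T (C <-> (B -> A)): β-rule — branch into T C, T (B -> A)  //  F C, F (B -> A).
                  branch 2.2.1.2.1 (add T C, T (B -> A)):
                    T (B -> A): β-rule — branch into F B  //  T A.
                      branch 2.2.1.2.1.1 (add F B):
                        ○ open, literals {B=0, C=1, E=1}.
                      branch 2.2.1.2.1.2 (add T A):
                        ○ open, literals {A=1, C=1, E=1}.
                  branch 2.2.1.2.2 (add F C, F (B -> A)):
                    × closes — contains both C and ~C.
          branch 2.2.2 (add T A):
            ○ open, literals {A=1, E=1}.
4 branches closed, 8 open.
Each open branch fixes some atoms; the unmentioned ones are free. Counting distinct full assignments: branch {A=1, C=1, E=0} (B, D) contributes 4 new; branch {B=0, C=1, E=0} (A, D) contributes 2 new; branch {A=1, C=1, E=0} (B, D) contributes 0 new; branch {A=1, E=0} (B, C, D) contributes 4 new; branch {A=1, C=1, E=1} (B, D) contributes 4 new; branch {B=0, C=1, E=1} (A, D) contributes 2 new; branch {A=1, C=1, E=1} (B, D) contributes 0 new; branch {A=1, E=1} (B, C, D) contributes 4 new. Total: 20.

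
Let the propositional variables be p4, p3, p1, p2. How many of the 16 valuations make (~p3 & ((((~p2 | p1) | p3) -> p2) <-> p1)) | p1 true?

10

Initial set: {((~p3 & ((((~p2 | p1) | p3) -> p2) <-> p1)) | p1)}.
((~p3 & ((((~p2 | p1) | p3) -> p2) <-> p1)) | p1): β-rule — branch into (~p3 & ((((~p2 | p1) | p3) -> p2) <-> p1))  //  p1.
  branch 1 (add (~p3 & ((((~p2 | p1) | p3) -> p2) <-> p1))):
    (~p3 & ((((~p2 | p1) | p3) -> p2) <-> p1)): α-rule — add ~p3, ((((~p2 | p1) | p3) -> p2) <-> p1).
    ((((~p2 | p1) | p3) -> p2) <-> p1): β-rule — branch into (((~p2 | p1) | p3) -> p2), p1  //  ~(((~p2 | p1) | p3) -> p2), ~p1.
      branch 1.1 (add (((~p2 | p1) | p3) -> p2), p1):
        (((~p2 | p1) | p3) -> p2): β-rule — branch into ~((~p2 | p1) | p3)  //  p2.
          branch 1.1.1 (add ~((~p2 | p1) | p3)):
            ~((~p2 | p1) | p3): α-rule — add ~(~p2 | p1), ~p3.
            ~(~p2 | p1): α-rule — add ~~p2, ~p1.
            × closes — contains both p1 and ~p1.
          branch 1.1.2 (add p2):
            ○ open, literals {p1=T, p2=T, p3=F}.
      branch 1.2 (add ~(((~p2 | p1) | p3) -> p2), ~p1):
        ~(((~p2 | p1) | p3) -> p2): α-rule — add ((~p2 | p1) | p3), ~p2.
        ((~p2 | p1) | p3): β-rule — branch into (~p2 | p1)  //  p3.
          branch 1.2.1 (add (~p2 | p1)):
            (~p2 | p1): β-rule — branch into ~p2  //  p1.
              branch 1.2.1.1 (add ~p2):
                ○ open, literals {p1=F, p2=F, p3=F}.
              branch 1.2.1.2 (add p1):
                × closes — contains both p1 and ~p1.
          branch 1.2.2 (add p3):
            × closes — contains both p3 and ~p3.
  branch 2 (add p1):
    ○ open, literals {p1=T}.
3 branches closed, 3 open.
Each open branch fixes some atoms; the unmentioned ones are free. Counting distinct full assignments: branch {p1=T, p2=T, p3=F} (p4) contributes 2 new; branch {p1=F, p2=F, p3=F} (p4) contributes 2 new; branch {p1=T} (p4, p3, p2) contributes 6 new. Total: 10.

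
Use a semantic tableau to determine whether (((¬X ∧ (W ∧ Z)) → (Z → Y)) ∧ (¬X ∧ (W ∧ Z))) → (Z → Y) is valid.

Assume the negation and expand:
Initial set: {¬((((¬X ∧ (W ∧ Z)) → (Z → Y)) ∧ (¬X ∧ (W ∧ Z))) → (Z → Y))}.
¬((((¬X ∧ (W ∧ Z)) → (Z → Y)) ∧ (¬X ∧ (W ∧ Z))) → (Z → Y)): α-rule — add (((¬X ∧ (W ∧ Z)) → (Z → Y)) ∧ (¬X ∧ (W ∧ Z))), ¬(Z → Y).
(((¬X ∧ (W ∧ Z)) → (Z → Y)) ∧ (¬X ∧ (W ∧ Z))): α-rule — add ((¬X ∧ (W ∧ Z)) → (Z → Y)), (¬X ∧ (W ∧ Z)).
¬(Z → Y): α-rule — add Z, ¬Y.
(¬X ∧ (W ∧ Z)): α-rule — add ¬X, (W ∧ Z).
(W ∧ Z): α-rule — add W, Z.
((¬X ∧ (W ∧ Z)) → (Z → Y)): β-rule — branch into ¬(¬X ∧ (W ∧ Z))  //  (Z → Y).
  branch 1 (add ¬(¬X ∧ (W ∧ Z))):
    ¬(¬X ∧ (W ∧ Z)): β-rule — branch into ¬¬X  //  ¬(W ∧ Z).
      branch 1.1 (add ¬¬X):
        × closes — contains both X and ¬X.
      branch 1.2 (add ¬(W ∧ Z)):
        ¬(W ∧ Z): β-rule — branch into ¬W  //  ¬Z.
          branch 1.2.1 (add ¬W):
            × closes — contains both W and ¬W.
          branch 1.2.2 (add ¬Z):
            × closes — contains both Z and ¬Z.
  branch 2 (add (Z → Y)):
    (Z → Y): β-rule — branch into ¬Z  //  Y.
      branch 2.1 (add ¬Z):
        × closes — contains both Z and ¬Z.
      branch 2.2 (add Y):
        × closes — contains both Y and ¬Y.
All 5 branches close.
Every branch closed, so the negation is unsatisfiable and the formula is valid.

Valid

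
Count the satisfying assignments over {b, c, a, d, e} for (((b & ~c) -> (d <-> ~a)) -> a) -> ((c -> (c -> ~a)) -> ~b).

Initial set: {((((b & ~c) -> (d <-> ~a)) -> a) -> ((c -> (c -> ~a)) -> ~b))}.
((((b & ~c) -> (d <-> ~a)) -> a) -> ((c -> (c -> ~a)) -> ~b)): β-rule — branch into ~(((b & ~c) -> (d <-> ~a)) -> a)  //  ((c -> (c -> ~a)) -> ~b).
  branch 1 (add ~(((b & ~c) -> (d <-> ~a)) -> a)):
    ~(((b & ~c) -> (d <-> ~a)) -> a): α-rule — add ((b & ~c) -> (d <-> ~a)), ~a.
    ((b & ~c) -> (d <-> ~a)): β-rule — branch into ~(b & ~c)  //  (d <-> ~a).
      branch 1.1 (add ~(b & ~c)):
        ~(b & ~c): β-rule — branch into ~b  //  ~~c.
          branch 1.1.1 (add ~b):
            ○ open, literals {a=false, b=false}.
          branch 1.1.2 (add ~~c):
            ○ open, literals {a=false, c=true}.
      branch 1.2 (add (d <-> ~a)):
        (d <-> ~a): β-rule — branch into d, ~a  //  ~d, ~~a.
          branch 1.2.1 (add d, ~a):
            ○ open, literals {a=false, d=true}.
          branch 1.2.2 (add ~d, ~~a):
            × closes — contains both a and ~a.
  branch 2 (add ((c -> (c -> ~a)) -> ~b)):
    ((c -> (c -> ~a)) -> ~b): β-rule — branch into ~(c -> (c -> ~a))  //  ~b.
      branch 2.1 (add ~(c -> (c -> ~a))):
        ~(c -> (c -> ~a)): α-rule — add c, ~(c -> ~a).
        ~(c -> ~a): α-rule — add c, ~~a.
        ○ open, literals {a=true, c=true}.
      branch 2.2 (add ~b):
        ○ open, literals {b=false}.
1 branch closed, 5 open.
Each open branch fixes some atoms; the unmentioned ones are free. Counting distinct full assignments: branch {a=false, b=false} (c, d, e) contributes 8 new; branch {a=false, c=true} (b, d, e) contributes 4 new; branch {a=false, d=true} (b, c, e) contributes 2 new; branch {a=true, c=true} (b, d, e) contributes 8 new; branch {b=false} (c, a, d, e) contributes 4 new. Total: 26.

26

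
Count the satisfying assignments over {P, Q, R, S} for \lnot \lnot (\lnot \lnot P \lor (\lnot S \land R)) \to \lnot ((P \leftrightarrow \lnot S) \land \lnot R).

14

Initial set: {(\lnot \lnot (\lnot \lnot P \lor (\lnot S \land R)) \to \lnot ((P \leftrightarrow \lnot S) \land \lnot R))}.
(\lnot \lnot (\lnot \lnot P \lor (\lnot S \land R)) \to \lnot ((P \leftrightarrow \lnot S) \land \lnot R)): β-rule — branch into \lnot \lnot \lnot (\lnot \lnot P \lor (\lnot S \land R))  //  \lnot ((P \leftrightarrow \lnot S) \land \lnot R).
  branch 1 (add \lnot \lnot \lnot (\lnot \lnot P \lor (\lnot S \land R))):
    \lnot \lnot \lnot (\lnot \lnot P \lor (\lnot S \land R)): drop double negation, giving \lnot (\lnot \lnot P \lor (\lnot S \land R)).
    \lnot (\lnot \lnot P \lor (\lnot S \land R)): α-rule — add \lnot \lnot \lnot P, \lnot (\lnot S \land R).
    \lnot \lnot \lnot P: drop double negation, giving \lnot P.
    \lnot (\lnot S \land R): β-rule — branch into \lnot \lnot S  //  \lnot R.
      branch 1.1 (add \lnot \lnot S):
        ○ open, literals {P=0, S=1}.
      branch 1.2 (add \lnot R):
        ○ open, literals {P=0, R=0}.
  branch 2 (add \lnot ((P \leftrightarrow \lnot S) \land \lnot R)):
    \lnot ((P \leftrightarrow \lnot S) \land \lnot R): β-rule — branch into \lnot (P \leftrightarrow \lnot S)  //  \lnot \lnot R.
      branch 2.1 (add \lnot (P \leftrightarrow \lnot S)):
        \lnot (P \leftrightarrow \lnot S): β-rule — branch into P, \lnot \lnot S  //  \lnot P, \lnot S.
          branch 2.1.1 (add P, \lnot \lnot S):
            ○ open, literals {P=1, S=1}.
          branch 2.1.2 (add \lnot P, \lnot S):
            ○ open, literals {P=0, S=0}.
      branch 2.2 (add \lnot \lnot R):
        ○ open, literals {R=1}.
0 branches closed, 5 open.
Each open branch fixes some atoms; the unmentioned ones are free. Counting distinct full assignments: branch {P=0, S=1} (Q, R) contributes 4 new; branch {P=0, R=0} (Q, S) contributes 2 new; branch {P=1, S=1} (Q, R) contributes 4 new; branch {P=0, S=0} (Q, R) contributes 2 new; branch {R=1} (P, Q, S) contributes 2 new. Total: 14.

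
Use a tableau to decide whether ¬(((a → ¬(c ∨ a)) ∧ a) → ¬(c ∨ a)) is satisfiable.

Initial set: {¬(((a → ¬(c ∨ a)) ∧ a) → ¬(c ∨ a))}.
¬(((a → ¬(c ∨ a)) ∧ a) → ¬(c ∨ a)): α-rule — add ((a → ¬(c ∨ a)) ∧ a), ¬¬(c ∨ a).
((a → ¬(c ∨ a)) ∧ a): α-rule — add (a → ¬(c ∨ a)), a.
¬¬(c ∨ a): β-rule — branch into c  //  a.
  branch 1 (add c):
    (a → ¬(c ∨ a)): β-rule — branch into ¬a  //  ¬(c ∨ a).
      branch 1.1 (add ¬a):
        × closes — contains both a and ¬a.
      branch 1.2 (add ¬(c ∨ a)):
        ¬(c ∨ a): α-rule — add ¬c, ¬a.
        × closes — contains both c and ¬c.
  branch 2 (add a):
    (a → ¬(c ∨ a)): β-rule — branch into ¬a  //  ¬(c ∨ a).
      branch 2.1 (add ¬a):
        × closes — contains both a and ¬a.
      branch 2.2 (add ¬(c ∨ a)):
        ¬(c ∨ a): α-rule — add ¬c, ¬a.
        × closes — contains both a and ¬a.
All 4 branches close.
Every branch closed; the formula is unsatisfiable.

Unsatisfiable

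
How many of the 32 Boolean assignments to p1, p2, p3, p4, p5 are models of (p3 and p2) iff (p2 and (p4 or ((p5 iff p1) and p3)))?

Initial set: {((p3 and p2) iff (p2 and (p4 or ((p5 iff p1) and p3))))}.
((p3 and p2) iff (p2 and (p4 or ((p5 iff p1) and p3)))): β-rule — branch into (p3 and p2), (p2 and (p4 or ((p5 iff p1) and p3)))  //  not (p3 and p2), not (p2 and (p4 or ((p5 iff p1) and p3))).
  branch 1 (add (p3 and p2), (p2 and (p4 or ((p5 iff p1) and p3)))):
    (p3 and p2): α-rule — add p3, p2.
    (p2 and (p4 or ((p5 iff p1) and p3))): α-rule — add p2, (p4 or ((p5 iff p1) and p3)).
    (p4 or ((p5 iff p1) and p3)): β-rule — branch into p4  //  ((p5 iff p1) and p3).
      branch 1.1 (add p4):
        ○ open, literals {p2=true, p3=true, p4=true}.
      branch 1.2 (add ((p5 iff p1) and p3)):
        ((p5 iff p1) and p3): α-rule — add (p5 iff p1), p3.
        (p5 iff p1): β-rule — branch into p5, p1  //  not p5, not p1.
          branch 1.2.1 (add p5, p1):
            ○ open, literals {p1=true, p2=true, p3=true, p5=true}.
          branch 1.2.2 (add not p5, not p1):
            ○ open, literals {p1=false, p2=true, p3=true, p5=false}.
  branch 2 (add not (p3 and p2), not (p2 and (p4 or ((p5 iff p1) and p3)))):
    not (p3 and p2): β-rule — branch into not p3  //  not p2.
      branch 2.1 (add not p3):
        not (p2 and (p4 or ((p5 iff p1) and p3))): β-rule — branch into not p2  //  not (p4 or ((p5 iff p1) and p3)).
          branch 2.1.1 (add not p2):
            ○ open, literals {p2=false, p3=false}.
          branch 2.1.2 (add not (p4 or ((p5 iff p1) and p3))):
            not (p4 or ((p5 iff p1) and p3)): α-rule — add not p4, not ((p5 iff p1) and p3).
            not ((p5 iff p1) and p3): β-rule — branch into not (p5 iff p1)  //  not p3.
              branch 2.1.2.1 (add not (p5 iff p1)):
                not (p5 iff p1): β-rule — branch into p5, not p1  //  not p5, p1.
                  branch 2.1.2.1.1 (add p5, not p1):
                    ○ open, literals {p1=false, p3=false, p4=false, p5=true}.
                  branch 2.1.2.1.2 (add not p5, p1):
                    ○ open, literals {p1=true, p3=false, p4=false, p5=false}.
              branch 2.1.2.2 (add not p3):
                ○ open, literals {p3=false, p4=false}.
      branch 2.2 (add not p2):
        not (p2 and (p4 or ((p5 iff p1) and p3))): β-rule — branch into not p2  //  not (p4 or ((p5 iff p1) and p3)).
          branch 2.2.1 (add not p2):
            ○ open, literals {p2=false}.
          branch 2.2.2 (add not (p4 or ((p5 iff p1) and p3))):
            not (p4 or ((p5 iff p1) and p3)): α-rule — add not p4, not ((p5 iff p1) and p3).
            not ((p5 iff p1) and p3): β-rule — branch into not (p5 iff p1)  //  not p3.
              branch 2.2.2.1 (add not (p5 iff p1)):
                not (p5 iff p1): β-rule — branch into p5, not p1  //  not p5, p1.
                  branch 2.2.2.1.1 (add p5, not p1):
                    ○ open, literals {p1=false, p2=false, p4=false, p5=true}.
                  branch 2.2.2.1.2 (add not p5, p1):
                    ○ open, literals {p1=true, p2=false, p4=false, p5=false}.
              branch 2.2.2.2 (add not p3):
                ○ open, literals {p2=false, p3=false, p4=false}.
0 branches closed, 11 open.
Each open branch fixes some atoms; the unmentioned ones are free. Counting distinct full assignments: branch {p2=true, p3=true, p4=true} (p1, p5) contributes 4 new; branch {p1=true, p2=true, p3=true, p5=true} (p4) contributes 1 new; branch {p1=false, p2=true, p3=true, p5=false} (p4) contributes 1 new; branch {p2=false, p3=false} (p1, p4, p5) contributes 8 new; branch {p1=false, p3=false, p4=false, p5=true} (p2) contributes 1 new; branch {p1=true, p3=false, p4=false, p5=false} (p2) contributes 1 new; branch {p3=false, p4=false} (p1, p2, p5) contributes 2 new; branch {p2=false} (p1, p3, p4, p5) contributes 8 new; branch {p1=false, p2=false, p4=false, p5=true} (p3) contributes 0 new; branch {p1=true, p2=false, p4=false, p5=false} (p3) contributes 0 new; branch {p2=false, p3=false, p4=false} (p1, p5) contributes 0 new. Total: 26.

26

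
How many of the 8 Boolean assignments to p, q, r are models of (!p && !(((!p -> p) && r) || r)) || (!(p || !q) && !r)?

2

Initial set: {((!p && !(((!p -> p) && r) || r)) || (!(p || !q) && !r))}.
((!p && !(((!p -> p) && r) || r)) || (!(p || !q) && !r)): β-rule — branch into (!p && !(((!p -> p) && r) || r))  //  (!(p || !q) && !r).
  branch 1 (add (!p && !(((!p -> p) && r) || r))):
    (!p && !(((!p -> p) && r) || r)): α-rule — add !p, !(((!p -> p) && r) || r).
    !(((!p -> p) && r) || r): α-rule — add !((!p -> p) && r), !r.
    !((!p -> p) && r): β-rule — branch into !(!p -> p)  //  !r.
      branch 1.1 (add !(!p -> p)):
        !(!p -> p): α-rule — add !p, !p.
        ○ open, literals {p=false, r=false}.
      branch 1.2 (add !r):
        ○ open, literals {p=false, r=false}.
  branch 2 (add (!(p || !q) && !r)):
    (!(p || !q) && !r): α-rule — add !(p || !q), !r.
    !(p || !q): α-rule — add !p, !!q.
    ○ open, literals {p=false, q=true, r=false}.
0 branches closed, 3 open.
Each open branch fixes some atoms; the unmentioned ones are free. Counting distinct full assignments: branch {p=false, r=false} (q) contributes 2 new; branch {p=false, r=false} (q) contributes 0 new; branch {p=false, q=true, r=false} (none free) contributes 0 new. Total: 2.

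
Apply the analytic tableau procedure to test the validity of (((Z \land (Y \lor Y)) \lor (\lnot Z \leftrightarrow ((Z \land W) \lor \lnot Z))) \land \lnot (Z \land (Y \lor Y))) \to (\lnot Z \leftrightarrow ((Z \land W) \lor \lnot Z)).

Valid

Assume the negation and expand:
Initial set: {\lnot ((((Z \land (Y \lor Y)) \lor (\lnot Z \leftrightarrow ((Z \land W) \lor \lnot Z))) \land \lnot (Z \land (Y \lor Y))) \to (\lnot Z \leftrightarrow ((Z \land W) \lor \lnot Z)))}.
\lnot ((((Z \land (Y \lor Y)) \lor (\lnot Z \leftrightarrow ((Z \land W) \lor \lnot Z))) \land \lnot (Z \land (Y \lor Y))) \to (\lnot Z \leftrightarrow ((Z \land W) \lor \lnot Z))): α-rule — add (((Z \land (Y \lor Y)) \lor (\lnot Z \leftrightarrow ((Z \land W) \lor \lnot Z))) \land \lnot (Z \land (Y \lor Y))), \lnot (\lnot Z \leftrightarrow ((Z \land W) \lor \lnot Z)).
(((Z \land (Y \lor Y)) \lor (\lnot Z \leftrightarrow ((Z \land W) \lor \lnot Z))) \land \lnot (Z \land (Y \lor Y))): α-rule — add ((Z \land (Y \lor Y)) \lor (\lnot Z \leftrightarrow ((Z \land W) \lor \lnot Z))), \lnot (Z \land (Y \lor Y)).
\lnot (\lnot Z \leftrightarrow ((Z \land W) \lor \lnot Z)): β-rule — branch into \lnot Z, \lnot ((Z \land W) \lor \lnot Z)  //  \lnot \lnot Z, ((Z \land W) \lor \lnot Z).
  branch 1 (add \lnot Z, \lnot ((Z \land W) \lor \lnot Z)):
    \lnot ((Z \land W) \lor \lnot Z): α-rule — add \lnot (Z \land W), \lnot \lnot Z.
    × closes — contains both Z and \lnot Z.
  branch 2 (add \lnot \lnot Z, ((Z \land W) \lor \lnot Z)):
    ((Z \land (Y \lor Y)) \lor (\lnot Z \leftrightarrow ((Z \land W) \lor \lnot Z))): β-rule — branch into (Z \land (Y \lor Y))  //  (\lnot Z \leftrightarrow ((Z \land W) \lor \lnot Z)).
      branch 2.1 (add (Z \land (Y \lor Y))):
        (Z \land (Y \lor Y)): α-rule — add Z, (Y \lor Y).
        \lnot (Z \land (Y \lor Y)): β-rule — branch into \lnot Z  //  \lnot (Y \lor Y).
          branch 2.1.1 (add \lnot Z):
            × closes — contains both Z and \lnot Z.
          branch 2.1.2 (add \lnot (Y \lor Y)):
            \lnot (Y \lor Y): α-rule — add \lnot Y, \lnot Y.
            ((Z \land W) \lor \lnot Z): β-rule — branch into (Z \land W)  //  \lnot Z.
              branch 2.1.2.1 (add (Z \land W)):
                (Z \land W): α-rule — add Z, W.
                (Y \lor Y): β-rule — branch into Y  //  Y.
                  branch 2.1.2.1.1 (add Y):
                    × closes — contains both Y and \lnot Y.
                  branch 2.1.2.1.2 (add Y):
                    × closes — contains both Y and \lnot Y.
              branch 2.1.2.2 (add \lnot Z):
                × closes — contains both Z and \lnot Z.
      branch 2.2 (add (\lnot Z \leftrightarrow ((Z \land W) \lor \lnot Z))):
        \lnot (Z \land (Y \lor Y)): β-rule — branch into \lnot Z  //  \lnot (Y \lor Y).
          branch 2.2.1 (add \lnot Z):
            × closes — contains both Z and \lnot Z.
          branch 2.2.2 (add \lnot (Y \lor Y)):
            \lnot (Y \lor Y): α-rule — add \lnot Y, \lnot Y.
            ((Z \land W) \lor \lnot Z): β-rule — branch into (Z \land W)  //  \lnot Z.
              branch 2.2.2.1 (add (Z \land W)):
                (Z \land W): α-rule — add Z, W.
                (\lnot Z \leftrightarrow ((Z \land W) \lor \lnot Z)): β-rule — branch into \lnot Z, ((Z \land W) \lor \lnot Z)  //  \lnot \lnot Z, \lnot ((Z \land W) \lor \lnot Z).
                  branch 2.2.2.1.1 (add \lnot Z, ((Z \land W) \lor \lnot Z)):
                    × closes — contains both Z and \lnot Z.
                  branch 2.2.2.1.2 (add \lnot \lnot Z, \lnot ((Z \land W) \lor \lnot Z)):
                    \lnot ((Z \land W) \lor \lnot Z): α-rule — add \lnot (Z \land W), \lnot \lnot Z.
                    \lnot (Z \land W): β-rule — branch into \lnot Z  //  \lnot W.
                      branch 2.2.2.1.2.1 (add \lnot Z):
                        × closes — contains both Z and \lnot Z.
                      branch 2.2.2.1.2.2 (add \lnot W):
                        × closes — contains both W and \lnot W.
              branch 2.2.2.2 (add \lnot Z):
                × closes — contains both Z and \lnot Z.
All 10 branches close.
Every branch closed, so the negation is unsatisfiable and the formula is valid.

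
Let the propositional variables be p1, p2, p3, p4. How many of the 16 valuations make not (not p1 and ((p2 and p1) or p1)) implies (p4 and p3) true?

4

Initial set: {(not (not p1 and ((p2 and p1) or p1)) implies (p4 and p3))}.
(not (not p1 and ((p2 and p1) or p1)) implies (p4 and p3)): β-rule — branch into not not (not p1 and ((p2 and p1) or p1))  //  (p4 and p3).
  branch 1 (add not not (not p1 and ((p2 and p1) or p1))):
    not not (not p1 and ((p2 and p1) or p1)): α-rule — add not p1, ((p2 and p1) or p1).
    ((p2 and p1) or p1): β-rule — branch into (p2 and p1)  //  p1.
      branch 1.1 (add (p2 and p1)):
        (p2 and p1): α-rule — add p2, p1.
        × closes — contains both p1 and not p1.
      branch 1.2 (add p1):
        × closes — contains both p1 and not p1.
  branch 2 (add (p4 and p3)):
    (p4 and p3): α-rule — add p4, p3.
    ○ open, literals {p3=1, p4=1}.
2 branches closed, 1 open.
Each open branch fixes some atoms; the unmentioned ones are free. Counting distinct full assignments: branch {p3=1, p4=1} (p1, p2) contributes 4 new. Total: 4.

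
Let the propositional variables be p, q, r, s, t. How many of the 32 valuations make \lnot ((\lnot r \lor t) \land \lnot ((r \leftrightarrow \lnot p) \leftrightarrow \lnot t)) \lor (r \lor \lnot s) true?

Initial set: {(\lnot ((\lnot r \lor t) \land \lnot ((r \leftrightarrow \lnot p) \leftrightarrow \lnot t)) \lor (r \lor \lnot s))}.
(\lnot ((\lnot r \lor t) \land \lnot ((r \leftrightarrow \lnot p) \leftrightarrow \lnot t)) \lor (r \lor \lnot s)): β-rule — branch into \lnot ((\lnot r \lor t) \land \lnot ((r \leftrightarrow \lnot p) \leftrightarrow \lnot t))  //  (r \lor \lnot s).
  branch 1 (add \lnot ((\lnot r \lor t) \land \lnot ((r \leftrightarrow \lnot p) \leftrightarrow \lnot t))):
    \lnot ((\lnot r \lor t) \land \lnot ((r \leftrightarrow \lnot p) \leftrightarrow \lnot t)): β-rule — branch into \lnot (\lnot r \lor t)  //  \lnot \lnot ((r \leftrightarrow \lnot p) \leftrightarrow \lnot t).
      branch 1.1 (add \lnot (\lnot r \lor t)):
        \lnot (\lnot r \lor t): α-rule — add \lnot \lnot r, \lnot t.
        ○ open, literals {r=true, t=false}.
      branch 1.2 (add \lnot \lnot ((r \leftrightarrow \lnot p) \leftrightarrow \lnot t)):
        \lnot \lnot ((r \leftrightarrow \lnot p) \leftrightarrow \lnot t): β-rule — branch into (r \leftrightarrow \lnot p), \lnot t  //  \lnot (r \leftrightarrow \lnot p), \lnot \lnot t.
          branch 1.2.1 (add (r \leftrightarrow \lnot p), \lnot t):
            (r \leftrightarrow \lnot p): β-rule — branch into r, \lnot p  //  \lnot r, \lnot \lnot p.
              branch 1.2.1.1 (add r, \lnot p):
                ○ open, literals {p=false, r=true, t=false}.
              branch 1.2.1.2 (add \lnot r, \lnot \lnot p):
                ○ open, literals {p=true, r=false, t=false}.
          branch 1.2.2 (add \lnot (r \leftrightarrow \lnot p), \lnot \lnot t):
            \lnot (r \leftrightarrow \lnot p): β-rule — branch into r, \lnot \lnot p  //  \lnot r, \lnot p.
              branch 1.2.2.1 (add r, \lnot \lnot p):
                ○ open, literals {p=true, r=true, t=true}.
              branch 1.2.2.2 (add \lnot r, \lnot p):
                ○ open, literals {p=false, r=false, t=true}.
  branch 2 (add (r \lor \lnot s)):
    (r \lor \lnot s): β-rule — branch into r  //  \lnot s.
      branch 2.1 (add r):
        ○ open, literals {r=true}.
      branch 2.2 (add \lnot s):
        ○ open, literals {s=false}.
0 branches closed, 7 open.
Each open branch fixes some atoms; the unmentioned ones are free. Counting distinct full assignments: branch {r=true, t=false} (p, q, s) contributes 8 new; branch {p=false, r=true, t=false} (q, s) contributes 0 new; branch {p=true, r=false, t=false} (q, s) contributes 4 new; branch {p=true, r=true, t=true} (q, s) contributes 4 new; branch {p=false, r=false, t=true} (q, s) contributes 4 new; branch {r=true} (p, q, s, t) contributes 4 new; branch {s=false} (p, q, r, t) contributes 4 new. Total: 28.

28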